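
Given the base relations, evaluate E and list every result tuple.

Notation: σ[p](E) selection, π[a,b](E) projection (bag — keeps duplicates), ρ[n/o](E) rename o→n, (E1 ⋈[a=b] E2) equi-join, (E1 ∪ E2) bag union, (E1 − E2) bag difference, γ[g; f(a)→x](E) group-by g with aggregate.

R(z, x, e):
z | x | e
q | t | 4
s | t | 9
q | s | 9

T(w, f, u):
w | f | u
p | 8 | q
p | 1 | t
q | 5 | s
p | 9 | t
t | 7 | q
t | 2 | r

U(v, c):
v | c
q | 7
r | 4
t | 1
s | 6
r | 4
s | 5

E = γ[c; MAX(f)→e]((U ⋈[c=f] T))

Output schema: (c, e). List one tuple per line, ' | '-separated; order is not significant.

Stepwise |·|:
  U → 6
  T → 6
  (U ⋈[c=f] T) → 3
  γ[c; MAX(f)→e]((U ⋈[c=f] T)) → 3

== RESULT ==
c | e
1 | 1
5 | 5
7 | 7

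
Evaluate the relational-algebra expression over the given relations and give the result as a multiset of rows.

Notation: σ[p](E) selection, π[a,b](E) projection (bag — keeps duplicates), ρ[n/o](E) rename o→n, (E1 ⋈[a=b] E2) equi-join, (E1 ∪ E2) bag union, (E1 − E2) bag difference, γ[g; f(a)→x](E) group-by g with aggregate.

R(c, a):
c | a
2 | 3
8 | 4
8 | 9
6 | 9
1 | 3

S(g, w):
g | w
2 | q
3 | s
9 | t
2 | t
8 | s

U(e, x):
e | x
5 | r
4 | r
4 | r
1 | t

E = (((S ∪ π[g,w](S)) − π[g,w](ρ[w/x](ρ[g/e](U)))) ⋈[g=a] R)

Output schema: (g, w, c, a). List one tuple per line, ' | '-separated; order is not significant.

Stepwise |·|:
  S → 5
  S → 5
  π[g,w](S) → 5
  (S ∪ π[g,w](S)) → 10
  U → 4
  ρ[g/e](U) → 4
  ρ[w/x](ρ[g/e](U)) → 4
  π[g,w](ρ[w/x](ρ[g/e](U))) → 4
  ((S ∪ π[g,w](S)) − π[g,w](ρ[w/x](ρ[g/e](U)))) → 10
  R → 5
  (((S ∪ π[g,w](S)) − π[g,w](ρ[w/x](ρ[g/e](U)))) ⋈[g=a] R) → 8

== RESULT ==
g | w | c | a
3 | s | 1 | 3
3 | s | 1 | 3
3 | s | 2 | 3
3 | s | 2 | 3
9 | t | 6 | 9
9 | t | 6 | 9
9 | t | 8 | 9
9 | t | 8 | 9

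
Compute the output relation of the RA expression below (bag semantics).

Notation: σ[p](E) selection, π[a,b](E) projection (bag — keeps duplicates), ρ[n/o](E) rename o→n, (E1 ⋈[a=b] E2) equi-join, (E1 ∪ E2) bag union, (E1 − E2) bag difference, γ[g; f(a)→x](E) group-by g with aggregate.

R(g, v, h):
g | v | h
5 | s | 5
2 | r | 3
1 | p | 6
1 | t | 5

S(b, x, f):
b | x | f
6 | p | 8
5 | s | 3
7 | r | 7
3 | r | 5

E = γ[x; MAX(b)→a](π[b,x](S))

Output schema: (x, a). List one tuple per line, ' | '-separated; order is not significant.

Subexpression sizes:
  S → 4
  π[b,x](S) → 4
  γ[x; MAX(b)→a](π[b,x](S)) → 3

== RESULT ==
x | a
p | 6
r | 7
s | 5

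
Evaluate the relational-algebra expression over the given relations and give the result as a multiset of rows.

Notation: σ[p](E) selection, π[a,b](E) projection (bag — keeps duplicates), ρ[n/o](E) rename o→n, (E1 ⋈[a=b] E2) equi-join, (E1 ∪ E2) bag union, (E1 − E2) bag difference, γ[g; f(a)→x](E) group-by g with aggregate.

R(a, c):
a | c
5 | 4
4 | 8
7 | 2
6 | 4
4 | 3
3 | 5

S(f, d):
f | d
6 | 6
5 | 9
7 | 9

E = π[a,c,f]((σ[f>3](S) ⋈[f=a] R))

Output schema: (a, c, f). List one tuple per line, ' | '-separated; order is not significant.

Per-node cardinality:
  S → 3
  σ[f>3](S) → 3
  R → 6
  (σ[f>3](S) ⋈[f=a] R) → 3
  π[a,c,f]((σ[f>3](S) ⋈[f=a] R)) → 3

== RESULT ==
a | c | f
5 | 4 | 5
6 | 4 | 6
7 | 2 | 7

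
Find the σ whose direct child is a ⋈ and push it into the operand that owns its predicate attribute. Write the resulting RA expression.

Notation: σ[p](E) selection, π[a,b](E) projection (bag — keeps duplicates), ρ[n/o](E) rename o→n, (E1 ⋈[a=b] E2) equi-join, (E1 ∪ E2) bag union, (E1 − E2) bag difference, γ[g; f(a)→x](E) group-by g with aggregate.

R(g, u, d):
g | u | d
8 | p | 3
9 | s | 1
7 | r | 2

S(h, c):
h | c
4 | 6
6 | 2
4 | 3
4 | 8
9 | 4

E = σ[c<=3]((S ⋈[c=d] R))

σ filters on c, owned by the left side.
E' = (σ[c<=3](S) ⋈[c=d] R)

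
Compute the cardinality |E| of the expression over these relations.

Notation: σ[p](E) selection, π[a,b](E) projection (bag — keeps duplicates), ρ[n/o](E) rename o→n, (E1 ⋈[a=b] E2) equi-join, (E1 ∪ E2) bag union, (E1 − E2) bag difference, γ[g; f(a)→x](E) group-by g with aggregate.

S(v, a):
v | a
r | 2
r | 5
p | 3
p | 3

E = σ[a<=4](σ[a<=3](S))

Stepwise |·|:
  S → 4
  σ[a<=3](S) → 3
  σ[a<=4](σ[a<=3](S)) → 3

|E| = 3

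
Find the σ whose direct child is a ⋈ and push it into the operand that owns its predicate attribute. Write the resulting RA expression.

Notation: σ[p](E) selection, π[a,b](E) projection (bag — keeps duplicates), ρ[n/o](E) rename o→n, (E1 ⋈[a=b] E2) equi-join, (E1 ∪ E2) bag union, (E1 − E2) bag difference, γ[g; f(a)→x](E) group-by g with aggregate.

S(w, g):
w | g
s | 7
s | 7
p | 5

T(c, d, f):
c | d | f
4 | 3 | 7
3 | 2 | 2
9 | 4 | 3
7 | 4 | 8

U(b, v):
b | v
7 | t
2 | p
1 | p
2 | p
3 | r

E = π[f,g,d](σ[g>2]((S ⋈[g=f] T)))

σ filters on g, owned by the left side.
E' = π[f,g,d]((σ[g>2](S) ⋈[g=f] T))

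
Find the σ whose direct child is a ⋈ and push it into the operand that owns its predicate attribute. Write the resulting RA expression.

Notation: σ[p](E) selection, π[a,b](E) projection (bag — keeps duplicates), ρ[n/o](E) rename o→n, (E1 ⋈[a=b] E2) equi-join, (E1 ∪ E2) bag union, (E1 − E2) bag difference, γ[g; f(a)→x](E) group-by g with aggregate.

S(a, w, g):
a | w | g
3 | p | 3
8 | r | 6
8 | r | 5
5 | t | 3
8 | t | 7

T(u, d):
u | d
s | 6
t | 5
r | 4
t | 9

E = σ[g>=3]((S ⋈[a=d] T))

σ filters on g, owned by the left side.
E' = (σ[g>=3](S) ⋈[a=d] T)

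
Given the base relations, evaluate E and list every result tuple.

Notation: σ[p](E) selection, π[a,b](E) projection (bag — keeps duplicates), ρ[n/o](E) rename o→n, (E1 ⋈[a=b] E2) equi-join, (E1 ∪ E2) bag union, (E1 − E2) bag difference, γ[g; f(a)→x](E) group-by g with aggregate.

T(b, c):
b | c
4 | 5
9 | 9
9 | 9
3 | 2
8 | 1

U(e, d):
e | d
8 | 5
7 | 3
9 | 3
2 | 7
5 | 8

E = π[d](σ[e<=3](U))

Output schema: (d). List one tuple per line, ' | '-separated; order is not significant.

Stepwise |·|:
  U → 5
  σ[e<=3](U) → 1
  π[d](σ[e<=3](U)) → 1

== RESULT ==
d
7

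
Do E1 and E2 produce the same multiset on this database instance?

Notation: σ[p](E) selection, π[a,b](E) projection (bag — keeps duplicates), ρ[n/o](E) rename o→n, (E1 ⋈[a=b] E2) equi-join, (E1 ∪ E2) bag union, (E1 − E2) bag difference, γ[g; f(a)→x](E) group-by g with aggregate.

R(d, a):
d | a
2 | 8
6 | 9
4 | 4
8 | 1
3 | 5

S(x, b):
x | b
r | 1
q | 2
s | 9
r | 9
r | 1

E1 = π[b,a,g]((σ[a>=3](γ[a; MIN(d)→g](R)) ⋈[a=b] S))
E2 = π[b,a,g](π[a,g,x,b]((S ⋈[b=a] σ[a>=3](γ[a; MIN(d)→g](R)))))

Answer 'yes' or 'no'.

E1 subexpression sizes:
  R → 5
  γ[a; MIN(d)→g](R) → 5
  σ[a>=3](γ[a; MIN(d)→g](R)) → 4
  S → 5
  (σ[a>=3](γ[a; MIN(d)→g](R)) ⋈[a=b] S) → 2
  π[b,a,g]((σ[a>=3](γ[a; MIN(d)→g](R)) ⋈[a=b] S)) → 2
E2 subexpression sizes:
  S → 5
  R → 5
  γ[a; MIN(d)→g](R) → 5
  σ[a>=3](γ[a; MIN(d)→g](R)) → 4
  (S ⋈[b=a] σ[a>=3](γ[a; MIN(d)→g](R))) → 2
  π[a,g,x,b]((S ⋈[b=a] σ[a>=3](γ[a; MIN(d)→g](R)))) → 2
  π[b,a,g](π[a,g,x,b]((S ⋈[b=a] σ[a>=3](γ[a; MIN(d)→g](R))))) → 2

E1 and E2 produce the same multiset:
b | a | g
9 | 9 | 6
9 | 9 | 6

yes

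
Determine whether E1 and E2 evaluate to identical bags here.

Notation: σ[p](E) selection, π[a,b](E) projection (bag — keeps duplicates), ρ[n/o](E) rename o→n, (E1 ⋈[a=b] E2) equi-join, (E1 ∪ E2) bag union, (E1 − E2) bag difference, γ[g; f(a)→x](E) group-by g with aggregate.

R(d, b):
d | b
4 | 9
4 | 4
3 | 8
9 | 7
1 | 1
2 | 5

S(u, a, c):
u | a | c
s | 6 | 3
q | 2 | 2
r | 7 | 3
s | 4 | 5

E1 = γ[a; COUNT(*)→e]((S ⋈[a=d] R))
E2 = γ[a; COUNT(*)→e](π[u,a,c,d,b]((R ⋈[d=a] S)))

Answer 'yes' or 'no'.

E1 per-node cardinality:
  S → 4
  R → 6
  (S ⋈[a=d] R) → 3
  γ[a; COUNT(*)→e]((S ⋈[a=d] R)) → 2
E2 per-node cardinality:
  R → 6
  S → 4
  (R ⋈[d=a] S) → 3
  π[u,a,c,d,b]((R ⋈[d=a] S)) → 3
  γ[a; COUNT(*)→e](π[u,a,c,d,b]((R ⋈[d=a] S))) → 2

E1 and E2 produce the same multiset:
a | e
2 | 1
4 | 2

yes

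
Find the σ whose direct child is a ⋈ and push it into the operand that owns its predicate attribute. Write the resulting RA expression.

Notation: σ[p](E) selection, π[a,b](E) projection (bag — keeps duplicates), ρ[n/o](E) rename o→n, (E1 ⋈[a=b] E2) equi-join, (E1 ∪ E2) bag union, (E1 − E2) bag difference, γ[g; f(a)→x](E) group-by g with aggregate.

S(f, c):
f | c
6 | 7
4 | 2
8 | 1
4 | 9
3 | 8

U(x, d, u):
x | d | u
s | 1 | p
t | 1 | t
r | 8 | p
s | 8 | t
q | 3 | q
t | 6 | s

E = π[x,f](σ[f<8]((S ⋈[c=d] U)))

σ filters on f, owned by the left side.
E' = π[x,f]((σ[f<8](S) ⋈[c=d] U))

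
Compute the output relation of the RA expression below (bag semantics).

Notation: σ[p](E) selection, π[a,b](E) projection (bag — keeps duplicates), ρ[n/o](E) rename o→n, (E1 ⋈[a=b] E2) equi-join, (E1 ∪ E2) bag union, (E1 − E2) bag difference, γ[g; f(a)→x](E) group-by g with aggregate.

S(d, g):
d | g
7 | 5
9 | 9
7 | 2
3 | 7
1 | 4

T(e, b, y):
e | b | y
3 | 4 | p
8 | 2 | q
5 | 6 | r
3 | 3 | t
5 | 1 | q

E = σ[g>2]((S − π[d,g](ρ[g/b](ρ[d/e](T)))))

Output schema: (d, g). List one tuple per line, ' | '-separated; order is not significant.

Stepwise |·|:
  S → 5
  T → 5
  ρ[d/e](T) → 5
  ρ[g/b](ρ[d/e](T)) → 5
  π[d,g](ρ[g/b](ρ[d/e](T))) → 5
  (S − π[d,g](ρ[g/b](ρ[d/e](T)))) → 5
  σ[g>2]((S − π[d,g](ρ[g/b](ρ[d/e](T))))) → 4

== RESULT ==
d | g
1 | 4
3 | 7
7 | 5
9 | 9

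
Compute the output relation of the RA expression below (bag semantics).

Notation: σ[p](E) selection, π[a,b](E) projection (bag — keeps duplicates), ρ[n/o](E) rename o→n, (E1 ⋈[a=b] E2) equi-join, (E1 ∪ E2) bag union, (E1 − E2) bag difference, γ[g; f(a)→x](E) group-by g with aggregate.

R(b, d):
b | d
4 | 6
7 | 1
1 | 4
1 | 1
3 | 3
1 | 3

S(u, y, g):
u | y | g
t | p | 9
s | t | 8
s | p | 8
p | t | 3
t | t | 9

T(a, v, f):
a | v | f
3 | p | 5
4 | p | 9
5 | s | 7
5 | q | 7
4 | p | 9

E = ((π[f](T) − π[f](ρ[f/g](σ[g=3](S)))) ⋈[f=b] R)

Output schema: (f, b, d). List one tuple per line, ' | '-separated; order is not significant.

Subexpression sizes:
  T → 5
  π[f](T) → 5
  S → 5
  σ[g=3](S) → 1
  ρ[f/g](σ[g=3](S)) → 1
  π[f](ρ[f/g](σ[g=3](S))) → 1
  (π[f](T) − π[f](ρ[f/g](σ[g=3](S)))) → 5
  R → 6
  ((π[f](T) − π[f](ρ[f/g](σ[g=3](S)))) ⋈[f=b] R) → 2

== RESULT ==
f | b | d
7 | 7 | 1
7 | 7 | 1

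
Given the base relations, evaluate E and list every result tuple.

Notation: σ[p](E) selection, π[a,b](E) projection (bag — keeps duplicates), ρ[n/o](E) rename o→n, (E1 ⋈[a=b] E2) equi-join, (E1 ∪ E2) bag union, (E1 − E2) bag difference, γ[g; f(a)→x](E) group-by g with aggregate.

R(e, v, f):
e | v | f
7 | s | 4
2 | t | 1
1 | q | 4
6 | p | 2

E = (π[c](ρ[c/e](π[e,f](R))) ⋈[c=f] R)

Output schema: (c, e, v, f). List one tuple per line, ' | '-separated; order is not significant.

Per-node cardinality:
  R → 4
  π[e,f](R) → 4
  ρ[c/e](π[e,f](R)) → 4
  π[c](ρ[c/e](π[e,f](R))) → 4
  R → 4
  (π[c](ρ[c/e](π[e,f](R))) ⋈[c=f] R) → 2

== RESULT ==
c | e | v | f
1 | 2 | t | 1
2 | 6 | p | 2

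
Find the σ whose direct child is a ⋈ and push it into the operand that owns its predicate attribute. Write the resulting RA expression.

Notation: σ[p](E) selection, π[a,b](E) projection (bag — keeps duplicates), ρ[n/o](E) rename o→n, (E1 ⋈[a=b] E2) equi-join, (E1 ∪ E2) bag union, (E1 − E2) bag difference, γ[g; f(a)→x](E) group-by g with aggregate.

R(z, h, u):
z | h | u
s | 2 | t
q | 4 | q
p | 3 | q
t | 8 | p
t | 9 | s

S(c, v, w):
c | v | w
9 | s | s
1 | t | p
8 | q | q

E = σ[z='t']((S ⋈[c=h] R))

σ filters on z, owned by the right side.
E' = (S ⋈[c=h] σ[z='t'](R))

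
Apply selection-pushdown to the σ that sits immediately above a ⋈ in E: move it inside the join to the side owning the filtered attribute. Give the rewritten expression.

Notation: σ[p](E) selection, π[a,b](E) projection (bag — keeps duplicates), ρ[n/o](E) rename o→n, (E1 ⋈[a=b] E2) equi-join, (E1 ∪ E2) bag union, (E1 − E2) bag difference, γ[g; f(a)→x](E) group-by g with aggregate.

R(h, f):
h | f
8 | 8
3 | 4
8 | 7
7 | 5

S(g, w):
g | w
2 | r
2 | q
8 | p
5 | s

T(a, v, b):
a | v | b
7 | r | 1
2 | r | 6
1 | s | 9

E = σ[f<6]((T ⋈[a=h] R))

σ filters on f, owned by the right side.
E' = (T ⋈[a=h] σ[f<6](R))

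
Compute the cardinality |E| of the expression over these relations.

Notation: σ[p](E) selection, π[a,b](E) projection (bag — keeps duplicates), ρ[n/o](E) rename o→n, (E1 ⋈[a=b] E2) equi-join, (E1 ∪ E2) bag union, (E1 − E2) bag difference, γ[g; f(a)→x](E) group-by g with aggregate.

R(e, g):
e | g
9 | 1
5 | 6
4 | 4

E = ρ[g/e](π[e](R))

Stepwise |·|:
  R → 3
  π[e](R) → 3
  ρ[g/e](π[e](R)) → 3

|E| = 3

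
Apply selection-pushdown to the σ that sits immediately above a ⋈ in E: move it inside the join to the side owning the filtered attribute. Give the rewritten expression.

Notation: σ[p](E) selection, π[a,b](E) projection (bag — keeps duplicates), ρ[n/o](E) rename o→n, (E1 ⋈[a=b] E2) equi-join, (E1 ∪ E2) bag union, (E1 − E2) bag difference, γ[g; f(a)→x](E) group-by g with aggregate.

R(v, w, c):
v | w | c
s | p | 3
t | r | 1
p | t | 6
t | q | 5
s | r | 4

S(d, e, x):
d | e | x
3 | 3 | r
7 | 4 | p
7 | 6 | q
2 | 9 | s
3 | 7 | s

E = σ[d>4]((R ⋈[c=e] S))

σ filters on d, owned by the right side.
E' = (R ⋈[c=e] σ[d>4](S))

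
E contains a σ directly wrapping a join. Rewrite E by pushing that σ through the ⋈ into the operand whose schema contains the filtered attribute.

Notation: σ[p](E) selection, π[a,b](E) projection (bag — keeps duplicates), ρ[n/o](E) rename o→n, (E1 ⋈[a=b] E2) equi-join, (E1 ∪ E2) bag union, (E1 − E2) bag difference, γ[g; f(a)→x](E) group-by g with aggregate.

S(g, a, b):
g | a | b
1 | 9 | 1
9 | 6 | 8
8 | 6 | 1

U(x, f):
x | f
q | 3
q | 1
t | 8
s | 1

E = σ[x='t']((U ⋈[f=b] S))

σ filters on x, owned by the left side.
E' = (σ[x='t'](U) ⋈[f=b] S)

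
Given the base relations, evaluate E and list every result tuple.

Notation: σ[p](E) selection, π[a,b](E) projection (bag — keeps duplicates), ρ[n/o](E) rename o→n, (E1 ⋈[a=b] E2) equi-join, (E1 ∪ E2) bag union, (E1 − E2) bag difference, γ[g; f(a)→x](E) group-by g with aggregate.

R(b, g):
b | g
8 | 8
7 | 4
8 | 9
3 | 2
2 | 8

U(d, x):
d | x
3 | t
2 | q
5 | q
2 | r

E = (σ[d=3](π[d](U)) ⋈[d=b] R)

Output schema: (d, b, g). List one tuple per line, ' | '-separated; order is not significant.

Per-node cardinality:
  U → 4
  π[d](U) → 4
  σ[d=3](π[d](U)) → 1
  R → 5
  (σ[d=3](π[d](U)) ⋈[d=b] R) → 1

== RESULT ==
d | b | g
3 | 3 | 2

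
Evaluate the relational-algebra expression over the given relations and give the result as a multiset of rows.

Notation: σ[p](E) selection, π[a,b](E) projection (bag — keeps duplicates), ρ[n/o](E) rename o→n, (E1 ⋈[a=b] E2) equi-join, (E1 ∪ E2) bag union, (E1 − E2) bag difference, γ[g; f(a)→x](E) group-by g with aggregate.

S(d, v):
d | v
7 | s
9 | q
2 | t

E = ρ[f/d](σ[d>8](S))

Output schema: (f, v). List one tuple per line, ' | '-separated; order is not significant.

Stepwise |·|:
  S → 3
  σ[d>8](S) → 1
  ρ[f/d](σ[d>8](S)) → 1

== RESULT ==
f | v
9 | q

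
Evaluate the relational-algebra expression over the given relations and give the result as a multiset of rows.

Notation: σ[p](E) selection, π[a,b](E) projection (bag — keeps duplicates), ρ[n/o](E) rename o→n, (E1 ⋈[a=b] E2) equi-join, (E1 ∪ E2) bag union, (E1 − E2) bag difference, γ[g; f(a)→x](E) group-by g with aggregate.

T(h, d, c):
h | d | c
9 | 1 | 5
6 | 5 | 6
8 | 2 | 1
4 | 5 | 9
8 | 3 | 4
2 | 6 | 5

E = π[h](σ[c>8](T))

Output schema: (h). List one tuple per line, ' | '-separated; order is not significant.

Subexpression sizes:
  T → 6
  σ[c>8](T) → 1
  π[h](σ[c>8](T)) → 1

== RESULT ==
h
4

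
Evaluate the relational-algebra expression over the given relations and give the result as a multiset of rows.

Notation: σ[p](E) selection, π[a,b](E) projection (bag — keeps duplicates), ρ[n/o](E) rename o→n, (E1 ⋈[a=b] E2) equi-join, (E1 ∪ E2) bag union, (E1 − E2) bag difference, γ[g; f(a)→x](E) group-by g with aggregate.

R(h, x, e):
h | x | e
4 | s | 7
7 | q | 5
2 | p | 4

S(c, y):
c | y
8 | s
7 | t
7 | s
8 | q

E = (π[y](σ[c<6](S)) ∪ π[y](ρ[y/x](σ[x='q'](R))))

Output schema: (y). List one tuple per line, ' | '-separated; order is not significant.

Row counts bottom-up:
  S → 4
  σ[c<6](S) → 0
  π[y](σ[c<6](S)) → 0
  R → 3
  σ[x='q'](R) → 1
  ρ[y/x](σ[x='q'](R)) → 1
  π[y](ρ[y/x](σ[x='q'](R))) → 1
  (π[y](σ[c<6](S)) ∪ π[y](ρ[y/x](σ[x='q'](R)))) → 1

== RESULT ==
y
q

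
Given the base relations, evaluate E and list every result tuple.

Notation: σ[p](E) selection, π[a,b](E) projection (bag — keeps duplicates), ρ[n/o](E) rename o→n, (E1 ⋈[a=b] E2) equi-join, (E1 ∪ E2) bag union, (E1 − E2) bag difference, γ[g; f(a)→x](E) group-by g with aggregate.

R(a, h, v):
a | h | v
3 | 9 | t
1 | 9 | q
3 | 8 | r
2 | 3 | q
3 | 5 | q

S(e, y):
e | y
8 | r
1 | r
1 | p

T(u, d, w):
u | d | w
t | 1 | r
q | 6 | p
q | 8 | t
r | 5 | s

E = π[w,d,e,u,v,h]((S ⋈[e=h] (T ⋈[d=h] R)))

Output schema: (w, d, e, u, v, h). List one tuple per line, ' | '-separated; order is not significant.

Subexpression sizes:
  S → 3
  T → 4
  R → 5
  (T ⋈[d=h] R) → 2
  (S ⋈[e=h] (T ⋈[d=h] R)) → 1
  π[w,d,e,u,v,h]((S ⋈[e=h] (T ⋈[d=h] R))) → 1

== RESULT ==
w | d | e | u | v | h
t | 8 | 8 | q | r | 8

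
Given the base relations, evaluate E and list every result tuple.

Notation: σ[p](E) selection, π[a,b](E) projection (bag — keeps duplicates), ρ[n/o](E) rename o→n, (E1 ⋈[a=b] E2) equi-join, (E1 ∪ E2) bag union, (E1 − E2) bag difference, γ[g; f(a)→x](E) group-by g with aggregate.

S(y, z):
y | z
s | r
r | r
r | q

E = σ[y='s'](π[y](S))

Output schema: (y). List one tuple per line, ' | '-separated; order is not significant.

Per-node cardinality:
  S → 3
  π[y](S) → 3
  σ[y='s'](π[y](S)) → 1

== RESULT ==
y
s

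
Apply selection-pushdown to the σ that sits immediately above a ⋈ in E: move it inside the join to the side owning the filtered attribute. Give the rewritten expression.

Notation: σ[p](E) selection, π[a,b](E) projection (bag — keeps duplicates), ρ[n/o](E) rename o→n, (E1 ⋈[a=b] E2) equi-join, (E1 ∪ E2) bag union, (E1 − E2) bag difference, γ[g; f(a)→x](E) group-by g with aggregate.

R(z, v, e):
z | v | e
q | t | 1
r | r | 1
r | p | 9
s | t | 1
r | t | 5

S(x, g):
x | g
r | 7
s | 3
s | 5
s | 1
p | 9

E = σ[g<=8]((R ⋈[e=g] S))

σ filters on g, owned by the right side.
E' = (R ⋈[e=g] σ[g<=8](S))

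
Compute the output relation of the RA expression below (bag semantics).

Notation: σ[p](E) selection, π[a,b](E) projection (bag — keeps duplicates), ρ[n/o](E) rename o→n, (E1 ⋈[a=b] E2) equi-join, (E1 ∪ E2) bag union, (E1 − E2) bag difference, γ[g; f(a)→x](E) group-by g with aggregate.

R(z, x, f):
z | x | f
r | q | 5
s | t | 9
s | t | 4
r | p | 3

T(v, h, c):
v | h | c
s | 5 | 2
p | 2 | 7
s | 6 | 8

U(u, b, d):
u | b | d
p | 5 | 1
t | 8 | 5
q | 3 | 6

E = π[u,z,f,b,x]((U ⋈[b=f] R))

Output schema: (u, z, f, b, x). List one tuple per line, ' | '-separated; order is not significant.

Subexpression sizes:
  U → 3
  R → 4
  (U ⋈[b=f] R) → 2
  π[u,z,f,b,x]((U ⋈[b=f] R)) → 2

== RESULT ==
u | z | f | b | x
p | r | 5 | 5 | q
q | r | 3 | 3 | p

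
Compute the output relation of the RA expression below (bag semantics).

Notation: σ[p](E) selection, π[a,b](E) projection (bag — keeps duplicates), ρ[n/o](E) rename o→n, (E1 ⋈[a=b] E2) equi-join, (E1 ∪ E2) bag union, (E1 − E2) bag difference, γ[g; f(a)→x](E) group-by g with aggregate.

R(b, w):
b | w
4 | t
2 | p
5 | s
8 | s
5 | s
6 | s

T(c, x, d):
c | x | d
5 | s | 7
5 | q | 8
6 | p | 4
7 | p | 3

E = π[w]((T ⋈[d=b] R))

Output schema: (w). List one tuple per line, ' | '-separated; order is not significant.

Row counts bottom-up:
  T → 4
  R → 6
  (T ⋈[d=b] R) → 2
  π[w]((T ⋈[d=b] R)) → 2

== RESULT ==
w
s
t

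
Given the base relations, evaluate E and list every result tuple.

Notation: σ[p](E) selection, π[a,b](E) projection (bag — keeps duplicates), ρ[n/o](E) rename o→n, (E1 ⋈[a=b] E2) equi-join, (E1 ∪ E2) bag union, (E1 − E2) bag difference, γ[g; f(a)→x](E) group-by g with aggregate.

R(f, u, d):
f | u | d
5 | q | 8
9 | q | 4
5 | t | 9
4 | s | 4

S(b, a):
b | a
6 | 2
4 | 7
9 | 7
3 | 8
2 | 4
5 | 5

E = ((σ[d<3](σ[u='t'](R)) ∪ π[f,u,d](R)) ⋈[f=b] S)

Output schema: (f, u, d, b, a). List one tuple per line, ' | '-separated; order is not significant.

Stepwise |·|:
  R → 4
  σ[u='t'](R) → 1
  σ[d<3](σ[u='t'](R)) → 0
  R → 4
  π[f,u,d](R) → 4
  (σ[d<3](σ[u='t'](R)) ∪ π[f,u,d](R)) → 4
  S → 6
  ((σ[d<3](σ[u='t'](R)) ∪ π[f,u,d](R)) ⋈[f=b] S) → 4

== RESULT ==
f | u | d | b | a
4 | s | 4 | 4 | 7
5 | q | 8 | 5 | 5
5 | t | 9 | 5 | 5
9 | q | 4 | 9 | 7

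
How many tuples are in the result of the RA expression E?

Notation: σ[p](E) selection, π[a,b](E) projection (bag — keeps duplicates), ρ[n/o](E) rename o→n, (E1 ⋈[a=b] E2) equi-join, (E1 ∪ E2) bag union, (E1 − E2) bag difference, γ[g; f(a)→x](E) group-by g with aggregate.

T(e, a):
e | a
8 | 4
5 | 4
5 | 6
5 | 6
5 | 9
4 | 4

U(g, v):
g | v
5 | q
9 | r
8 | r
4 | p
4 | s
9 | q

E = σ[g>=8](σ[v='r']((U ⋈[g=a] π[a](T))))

Stepwise |·|:
  U → 6
  T → 6
  π[a](T) → 6
  (U ⋈[g=a] π[a](T)) → 8
  σ[v='r']((U ⋈[g=a] π[a](T))) → 1
  σ[g>=8](σ[v='r']((U ⋈[g=a] π[a](T)))) → 1

|E| = 1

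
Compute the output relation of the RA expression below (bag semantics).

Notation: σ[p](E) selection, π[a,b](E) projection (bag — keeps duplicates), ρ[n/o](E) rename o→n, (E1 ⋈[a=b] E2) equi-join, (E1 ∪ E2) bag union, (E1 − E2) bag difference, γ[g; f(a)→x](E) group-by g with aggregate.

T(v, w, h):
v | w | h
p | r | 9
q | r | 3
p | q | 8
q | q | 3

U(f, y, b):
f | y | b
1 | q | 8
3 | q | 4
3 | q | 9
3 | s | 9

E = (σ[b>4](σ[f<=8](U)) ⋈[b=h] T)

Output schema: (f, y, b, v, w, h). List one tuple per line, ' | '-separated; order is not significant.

Per-node cardinality:
  U → 4
  σ[f<=8](U) → 4
  σ[b>4](σ[f<=8](U)) → 3
  T → 4
  (σ[b>4](σ[f<=8](U)) ⋈[b=h] T) → 3

== RESULT ==
f | y | b | v | w | h
1 | q | 8 | p | q | 8
3 | q | 9 | p | r | 9
3 | s | 9 | p | r | 9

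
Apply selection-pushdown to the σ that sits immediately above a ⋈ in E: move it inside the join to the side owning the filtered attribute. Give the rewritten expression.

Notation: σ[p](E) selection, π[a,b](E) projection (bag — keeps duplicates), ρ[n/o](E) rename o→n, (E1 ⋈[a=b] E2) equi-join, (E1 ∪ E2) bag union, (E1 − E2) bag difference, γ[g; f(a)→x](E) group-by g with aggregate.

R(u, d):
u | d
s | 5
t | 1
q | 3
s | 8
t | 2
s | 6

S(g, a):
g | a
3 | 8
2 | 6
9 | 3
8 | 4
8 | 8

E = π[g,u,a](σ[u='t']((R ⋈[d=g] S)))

σ filters on u, owned by the left side.
E' = π[g,u,a]((σ[u='t'](R) ⋈[d=g] S))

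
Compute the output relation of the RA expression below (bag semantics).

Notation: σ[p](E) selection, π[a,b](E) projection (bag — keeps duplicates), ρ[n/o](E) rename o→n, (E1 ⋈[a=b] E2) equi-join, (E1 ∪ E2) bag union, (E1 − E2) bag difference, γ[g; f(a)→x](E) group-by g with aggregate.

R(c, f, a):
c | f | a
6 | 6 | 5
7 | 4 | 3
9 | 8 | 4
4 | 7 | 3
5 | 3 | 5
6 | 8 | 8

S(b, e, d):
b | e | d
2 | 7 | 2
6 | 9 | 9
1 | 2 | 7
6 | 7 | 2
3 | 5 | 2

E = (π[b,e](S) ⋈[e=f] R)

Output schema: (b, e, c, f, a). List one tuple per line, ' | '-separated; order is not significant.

Subexpression sizes:
  S → 5
  π[b,e](S) → 5
  R → 6
  (π[b,e](S) ⋈[e=f] R) → 2

== RESULT ==
b | e | c | f | a
2 | 7 | 4 | 7 | 3
6 | 7 | 4 | 7 | 3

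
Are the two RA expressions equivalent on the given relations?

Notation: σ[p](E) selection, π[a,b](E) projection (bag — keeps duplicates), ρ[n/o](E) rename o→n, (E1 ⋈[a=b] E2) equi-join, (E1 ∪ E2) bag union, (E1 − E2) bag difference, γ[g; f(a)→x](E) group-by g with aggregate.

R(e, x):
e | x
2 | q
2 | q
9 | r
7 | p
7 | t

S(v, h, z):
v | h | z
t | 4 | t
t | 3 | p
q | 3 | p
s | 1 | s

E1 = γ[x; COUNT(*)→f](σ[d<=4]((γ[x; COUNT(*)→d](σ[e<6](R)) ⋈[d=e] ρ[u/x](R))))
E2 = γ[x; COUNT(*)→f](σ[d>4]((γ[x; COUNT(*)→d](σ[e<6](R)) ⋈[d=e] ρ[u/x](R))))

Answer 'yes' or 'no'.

E1 subexpression sizes:
  R → 5
  σ[e<6](R) → 2
  γ[x; COUNT(*)→d](σ[e<6](R)) → 1
  R → 5
  ρ[u/x](R) → 5
  (γ[x; COUNT(*)→d](σ[e<6](R)) ⋈[d=e] ρ[u/x](R)) → 2
  σ[d<=4]((γ[x; COUNT(*)→d](σ[e<6](R)) ⋈[d=e] ρ[u/x](R))) → 2
  γ[x; COUNT(*)→f](σ[d<=4]((γ[x; COUNT(*)→d](σ[e<6](R)) ⋈[d=e] ρ[u/x](R)))) → 1
E2 subexpression sizes:
  R → 5
  σ[e<6](R) → 2
  γ[x; COUNT(*)→d](σ[e<6](R)) → 1
  R → 5
  ρ[u/x](R) → 5
  (γ[x; COUNT(*)→d](σ[e<6](R)) ⋈[d=e] ρ[u/x](R)) → 2
  σ[d>4]((γ[x; COUNT(*)→d](σ[e<6](R)) ⋈[d=e] ρ[u/x](R))) → 0
  γ[x; COUNT(*)→f](σ[d>4]((γ[x; COUNT(*)→d](σ[e<6](R)) ⋈[d=e] ρ[u/x](R)))) → 0

E1 result:
x | f
q | 2
E2 result:
x | f
(0 rows)
Witness: ('q', 2) appears 1× in E1 but 0× in E2.

no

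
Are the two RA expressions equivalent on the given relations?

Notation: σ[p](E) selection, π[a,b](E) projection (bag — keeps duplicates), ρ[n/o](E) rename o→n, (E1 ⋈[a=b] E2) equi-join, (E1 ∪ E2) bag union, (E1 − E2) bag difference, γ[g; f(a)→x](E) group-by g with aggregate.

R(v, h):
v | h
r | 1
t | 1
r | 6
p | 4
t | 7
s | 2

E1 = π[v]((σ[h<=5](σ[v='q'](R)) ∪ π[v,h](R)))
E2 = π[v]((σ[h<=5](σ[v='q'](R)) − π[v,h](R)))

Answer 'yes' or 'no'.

E1 stepwise |·|:
  R → 6
  σ[v='q'](R) → 0
  σ[h<=5](σ[v='q'](R)) → 0
  R → 6
  π[v,h](R) → 6
  (σ[h<=5](σ[v='q'](R)) ∪ π[v,h](R)) → 6
  π[v]((σ[h<=5](σ[v='q'](R)) ∪ π[v,h](R))) → 6
E2 stepwise |·|:
  R → 6
  σ[v='q'](R) → 0
  σ[h<=5](σ[v='q'](R)) → 0
  R → 6
  π[v,h](R) → 6
  (σ[h<=5](σ[v='q'](R)) − π[v,h](R)) → 0
  π[v]((σ[h<=5](σ[v='q'](R)) − π[v,h](R))) → 0

E1 result:
v
p
r
r
s
t
t
E2 result:
v
(0 rows)
Witness: ('p',) appears 1× in E1 but 0× in E2.

no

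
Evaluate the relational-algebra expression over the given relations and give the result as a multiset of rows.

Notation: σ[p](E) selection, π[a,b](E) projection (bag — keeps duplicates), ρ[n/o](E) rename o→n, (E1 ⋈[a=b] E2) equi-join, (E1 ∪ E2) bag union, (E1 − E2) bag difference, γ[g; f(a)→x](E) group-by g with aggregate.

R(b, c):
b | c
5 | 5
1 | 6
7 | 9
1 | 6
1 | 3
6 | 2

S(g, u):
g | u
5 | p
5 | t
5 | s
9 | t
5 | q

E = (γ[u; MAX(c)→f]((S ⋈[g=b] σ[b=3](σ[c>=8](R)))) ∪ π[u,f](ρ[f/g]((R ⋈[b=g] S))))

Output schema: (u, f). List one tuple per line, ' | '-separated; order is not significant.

Stepwise |·|:
  S → 5
  R → 6
  σ[c>=8](R) → 1
  σ[b=3](σ[c>=8](R)) → 0
  (S ⋈[g=b] σ[b=3](σ[c>=8](R))) → 0
  γ[u; MAX(c)→f]((S ⋈[g=b] σ[b=3](σ[c>=8](R)))) → 0
  R → 6
  S → 5
  (R ⋈[b=g] S) → 4
  ρ[f/g]((R ⋈[b=g] S)) → 4
  π[u,f](ρ[f/g]((R ⋈[b=g] S))) → 4
  (γ[u; MAX(c)→f]((S ⋈[g=b] σ[b=3](σ[c>=8](R)))) ∪ π[u,f](ρ[f/g]((R ⋈[b=g] S)))) → 4

== RESULT ==
u | f
p | 5
q | 5
s | 5
t | 5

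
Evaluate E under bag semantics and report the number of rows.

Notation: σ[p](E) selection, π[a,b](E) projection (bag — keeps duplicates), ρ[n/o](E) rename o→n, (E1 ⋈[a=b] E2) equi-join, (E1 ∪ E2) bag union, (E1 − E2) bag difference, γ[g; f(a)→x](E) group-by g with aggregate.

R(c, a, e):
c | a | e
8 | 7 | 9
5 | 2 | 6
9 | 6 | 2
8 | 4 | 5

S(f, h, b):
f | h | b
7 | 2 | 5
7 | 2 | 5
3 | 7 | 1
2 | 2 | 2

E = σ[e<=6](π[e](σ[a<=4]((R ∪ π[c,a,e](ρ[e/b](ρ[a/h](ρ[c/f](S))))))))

Per-node cardinality:
  R → 4
  S → 4
  ρ[c/f](S) → 4
  ρ[a/h](ρ[c/f](S)) → 4
  ρ[e/b](ρ[a/h](ρ[c/f](S))) → 4
  π[c,a,e](ρ[e/b](ρ[a/h](ρ[c/f](S)))) → 4
  (R ∪ π[c,a,e](ρ[e/b](ρ[a/h](ρ[c/f](S))))) → 8
  σ[a<=4]((R ∪ π[c,a,e](ρ[e/b](ρ[a/h](ρ[c/f](S)))))) → 5
  π[e](σ[a<=4]((R ∪ π[c,a,e](ρ[e/b](ρ[a/h](ρ[c/f](S))))))) → 5
  σ[e<=6](π[e](σ[a<=4]((R ∪ π[c,a,e](ρ[e/b](ρ[a/h](ρ[c/f](S)))))))) → 5

|E| = 5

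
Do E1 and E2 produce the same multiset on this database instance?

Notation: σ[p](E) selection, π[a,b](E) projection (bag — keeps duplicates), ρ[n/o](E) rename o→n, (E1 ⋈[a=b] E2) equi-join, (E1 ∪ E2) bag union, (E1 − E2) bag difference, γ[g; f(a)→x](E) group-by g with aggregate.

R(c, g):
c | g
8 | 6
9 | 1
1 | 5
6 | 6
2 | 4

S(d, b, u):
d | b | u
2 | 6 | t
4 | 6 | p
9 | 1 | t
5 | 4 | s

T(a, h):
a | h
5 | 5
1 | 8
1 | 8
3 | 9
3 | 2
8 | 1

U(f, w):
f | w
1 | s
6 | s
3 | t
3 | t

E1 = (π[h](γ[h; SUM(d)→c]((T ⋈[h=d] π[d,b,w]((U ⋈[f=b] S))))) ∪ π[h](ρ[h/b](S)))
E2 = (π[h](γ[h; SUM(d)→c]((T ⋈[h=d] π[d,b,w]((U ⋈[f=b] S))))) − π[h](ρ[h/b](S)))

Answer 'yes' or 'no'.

E1 per-node cardinality:
  T → 6
  U → 4
  S → 4
  (U ⋈[f=b] S) → 3
  π[d,b,w]((U ⋈[f=b] S)) → 3
  (T ⋈[h=d] π[d,b,w]((U ⋈[f=b] S))) → 2
  γ[h; SUM(d)→c]((T ⋈[h=d] π[d,b,w]((U ⋈[f=b] S)))) → 2
  π[h](γ[h; SUM(d)→c]((T ⋈[h=d] π[d,b,w]((U ⋈[f=b] S))))) → 2
  S → 4
  ρ[h/b](S) → 4
  π[h](ρ[h/b](S)) → 4
  (π[h](γ[h; SUM(d)→c]((T ⋈[h=d] π[d,b,w]((U ⋈[f=b] S))))) ∪ π[h](ρ[h/b](S))) → 6
E2 per-node cardinality:
  T → 6
  U → 4
  S → 4
  (U ⋈[f=b] S) → 3
  π[d,b,w]((U ⋈[f=b] S)) → 3
  (T ⋈[h=d] π[d,b,w]((U ⋈[f=b] S))) → 2
  γ[h; SUM(d)→c]((T ⋈[h=d] π[d,b,w]((U ⋈[f=b] S)))) → 2
  π[h](γ[h; SUM(d)→c]((T ⋈[h=d] π[d,b,w]((U ⋈[f=b] S))))) → 2
  S → 4
  ρ[h/b](S) → 4
  π[h](ρ[h/b](S)) → 4
  (π[h](γ[h; SUM(d)→c]((T ⋈[h=d] π[d,b,w]((U ⋈[f=b] S))))) − π[h](ρ[h/b](S))) → 2

E1 result:
h
1
2
4
6
6
9
E2 result:
h
2
9
Witness: (6,) appears 2× in E1 but 0× in E2.

no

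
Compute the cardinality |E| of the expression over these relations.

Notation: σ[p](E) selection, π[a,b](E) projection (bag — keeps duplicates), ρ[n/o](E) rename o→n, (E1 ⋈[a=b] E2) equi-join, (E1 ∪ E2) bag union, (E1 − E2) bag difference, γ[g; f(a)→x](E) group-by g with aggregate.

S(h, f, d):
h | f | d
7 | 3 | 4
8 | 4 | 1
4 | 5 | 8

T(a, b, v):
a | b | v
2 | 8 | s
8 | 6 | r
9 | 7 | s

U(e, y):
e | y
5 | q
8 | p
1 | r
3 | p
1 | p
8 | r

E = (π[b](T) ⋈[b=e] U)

Subexpression sizes:
  T → 3
  π[b](T) → 3
  U → 6
  (π[b](T) ⋈[b=e] U) → 2

|E| = 2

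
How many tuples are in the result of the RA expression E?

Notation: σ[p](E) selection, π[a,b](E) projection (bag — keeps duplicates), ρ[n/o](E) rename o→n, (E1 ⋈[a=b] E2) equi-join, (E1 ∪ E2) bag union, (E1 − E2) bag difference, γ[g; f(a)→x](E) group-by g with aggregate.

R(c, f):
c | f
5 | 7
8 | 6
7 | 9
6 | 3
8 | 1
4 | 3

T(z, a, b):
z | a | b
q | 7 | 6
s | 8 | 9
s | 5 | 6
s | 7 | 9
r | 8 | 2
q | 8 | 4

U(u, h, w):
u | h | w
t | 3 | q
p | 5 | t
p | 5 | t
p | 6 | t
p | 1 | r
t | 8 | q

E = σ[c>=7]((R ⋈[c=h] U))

Row counts bottom-up:
  R → 6
  U → 6
  (R ⋈[c=h] U) → 5
  σ[c>=7]((R ⋈[c=h] U)) → 2

|E| = 2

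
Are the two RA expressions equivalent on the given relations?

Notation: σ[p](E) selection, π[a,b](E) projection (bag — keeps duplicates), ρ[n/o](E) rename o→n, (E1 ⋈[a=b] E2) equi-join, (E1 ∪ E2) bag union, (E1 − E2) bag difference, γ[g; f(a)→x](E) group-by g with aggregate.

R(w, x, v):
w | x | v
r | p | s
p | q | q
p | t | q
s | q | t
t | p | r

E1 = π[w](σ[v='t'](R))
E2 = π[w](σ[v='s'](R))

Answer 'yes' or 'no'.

E1 row counts bottom-up:
  R → 5
  σ[v='t'](R) → 1
  π[w](σ[v='t'](R)) → 1
E2 row counts bottom-up:
  R → 5
  σ[v='s'](R) → 1
  π[w](σ[v='s'](R)) → 1

E1 result:
w
s
E2 result:
w
r
Witness: ('s',) appears 1× in E1 but 0× in E2.

no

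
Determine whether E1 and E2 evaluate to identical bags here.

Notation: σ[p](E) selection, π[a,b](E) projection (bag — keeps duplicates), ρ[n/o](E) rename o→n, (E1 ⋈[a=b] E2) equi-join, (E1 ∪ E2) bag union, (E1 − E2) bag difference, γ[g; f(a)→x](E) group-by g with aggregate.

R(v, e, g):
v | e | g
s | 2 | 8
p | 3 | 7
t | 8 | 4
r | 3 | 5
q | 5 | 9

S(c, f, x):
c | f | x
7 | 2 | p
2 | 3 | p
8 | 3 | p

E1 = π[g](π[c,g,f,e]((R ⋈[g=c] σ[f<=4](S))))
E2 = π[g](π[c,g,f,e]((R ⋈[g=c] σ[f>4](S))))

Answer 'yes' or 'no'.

E1 row counts bottom-up:
  R → 5
  S → 3
  σ[f<=4](S) → 3
  (R ⋈[g=c] σ[f<=4](S)) → 2
  π[c,g,f,e]((R ⋈[g=c] σ[f<=4](S))) → 2
  π[g](π[c,g,f,e]((R ⋈[g=c] σ[f<=4](S)))) → 2
E2 row counts bottom-up:
  R → 5
  S → 3
  σ[f>4](S) → 0
  (R ⋈[g=c] σ[f>4](S)) → 0
  π[c,g,f,e]((R ⋈[g=c] σ[f>4](S))) → 0
  π[g](π[c,g,f,e]((R ⋈[g=c] σ[f>4](S)))) → 0

E1 result:
g
7
8
E2 result:
g
(0 rows)
Witness: (7,) appears 1× in E1 but 0× in E2.

no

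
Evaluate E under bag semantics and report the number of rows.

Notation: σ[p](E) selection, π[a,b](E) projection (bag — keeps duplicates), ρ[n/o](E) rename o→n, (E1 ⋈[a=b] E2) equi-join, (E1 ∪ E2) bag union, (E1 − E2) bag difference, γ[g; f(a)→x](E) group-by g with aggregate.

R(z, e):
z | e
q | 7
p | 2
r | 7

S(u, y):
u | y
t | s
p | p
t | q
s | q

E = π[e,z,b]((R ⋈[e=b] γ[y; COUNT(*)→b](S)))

Row counts bottom-up:
  R → 3
  S → 4
  γ[y; COUNT(*)→b](S) → 3
  (R ⋈[e=b] γ[y; COUNT(*)→b](S)) → 1
  π[e,z,b]((R ⋈[e=b] γ[y; COUNT(*)→b](S))) → 1

|E| = 1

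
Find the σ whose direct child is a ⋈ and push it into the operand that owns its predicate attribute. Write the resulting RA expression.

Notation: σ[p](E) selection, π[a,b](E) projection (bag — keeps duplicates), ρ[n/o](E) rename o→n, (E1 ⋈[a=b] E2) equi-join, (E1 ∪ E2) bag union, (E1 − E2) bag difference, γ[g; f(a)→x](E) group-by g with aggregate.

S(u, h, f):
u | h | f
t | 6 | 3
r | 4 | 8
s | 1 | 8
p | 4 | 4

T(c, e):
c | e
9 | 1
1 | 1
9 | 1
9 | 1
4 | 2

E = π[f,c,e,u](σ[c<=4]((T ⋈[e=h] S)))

σ filters on c, owned by the left side.
E' = π[f,c,e,u]((σ[c<=4](T) ⋈[e=h] S))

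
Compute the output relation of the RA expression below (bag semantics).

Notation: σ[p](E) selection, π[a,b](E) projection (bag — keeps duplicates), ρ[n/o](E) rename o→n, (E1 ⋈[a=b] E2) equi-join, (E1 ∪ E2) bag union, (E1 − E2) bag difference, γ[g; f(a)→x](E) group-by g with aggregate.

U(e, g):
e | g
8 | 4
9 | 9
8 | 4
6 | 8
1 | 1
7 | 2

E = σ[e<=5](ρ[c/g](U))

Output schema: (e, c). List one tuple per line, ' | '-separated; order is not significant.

Stepwise |·|:
  U → 6
  ρ[c/g](U) → 6
  σ[e<=5](ρ[c/g](U)) → 1

== RESULT ==
e | c
1 | 1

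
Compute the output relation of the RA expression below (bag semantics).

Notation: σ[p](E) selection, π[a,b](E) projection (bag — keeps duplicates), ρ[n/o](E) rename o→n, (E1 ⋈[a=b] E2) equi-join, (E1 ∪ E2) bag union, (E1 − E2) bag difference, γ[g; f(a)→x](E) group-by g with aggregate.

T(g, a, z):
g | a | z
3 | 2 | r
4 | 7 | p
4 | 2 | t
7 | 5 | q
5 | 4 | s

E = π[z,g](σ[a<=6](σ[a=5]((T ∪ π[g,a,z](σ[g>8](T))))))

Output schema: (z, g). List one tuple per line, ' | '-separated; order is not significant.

Per-node cardinality:
  T → 5
  T → 5
  σ[g>8](T) → 0
  π[g,a,z](σ[g>8](T)) → 0
  (T ∪ π[g,a,z](σ[g>8](T))) → 5
  σ[a=5]((T ∪ π[g,a,z](σ[g>8](T)))) → 1
  σ[a<=6](σ[a=5]((T ∪ π[g,a,z](σ[g>8](T))))) → 1
  π[z,g](σ[a<=6](σ[a=5]((T ∪ π[g,a,z](σ[g>8](T)))))) → 1

== RESULT ==
z | g
q | 7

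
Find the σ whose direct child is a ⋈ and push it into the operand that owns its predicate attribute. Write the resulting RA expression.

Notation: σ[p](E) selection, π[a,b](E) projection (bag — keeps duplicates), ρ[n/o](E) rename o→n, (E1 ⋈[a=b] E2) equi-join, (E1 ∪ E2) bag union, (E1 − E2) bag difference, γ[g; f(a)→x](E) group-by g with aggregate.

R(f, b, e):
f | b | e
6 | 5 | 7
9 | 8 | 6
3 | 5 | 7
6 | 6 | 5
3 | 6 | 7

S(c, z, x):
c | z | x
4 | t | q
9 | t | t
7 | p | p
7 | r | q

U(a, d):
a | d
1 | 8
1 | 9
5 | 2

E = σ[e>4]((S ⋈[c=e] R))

σ filters on e, owned by the right side.
E' = (S ⋈[c=e] σ[e>4](R))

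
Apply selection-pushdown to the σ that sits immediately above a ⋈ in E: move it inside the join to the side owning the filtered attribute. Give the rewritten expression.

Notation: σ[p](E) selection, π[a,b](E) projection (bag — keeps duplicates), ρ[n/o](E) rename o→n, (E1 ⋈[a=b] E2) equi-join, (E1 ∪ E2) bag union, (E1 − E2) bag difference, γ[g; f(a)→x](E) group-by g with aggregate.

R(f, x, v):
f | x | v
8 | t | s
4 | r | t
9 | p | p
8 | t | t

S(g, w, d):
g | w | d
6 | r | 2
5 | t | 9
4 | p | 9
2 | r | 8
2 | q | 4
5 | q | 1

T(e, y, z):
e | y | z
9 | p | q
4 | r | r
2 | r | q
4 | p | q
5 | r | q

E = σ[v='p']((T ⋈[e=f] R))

σ filters on v, owned by the right side.
E' = (T ⋈[e=f] σ[v='p'](R))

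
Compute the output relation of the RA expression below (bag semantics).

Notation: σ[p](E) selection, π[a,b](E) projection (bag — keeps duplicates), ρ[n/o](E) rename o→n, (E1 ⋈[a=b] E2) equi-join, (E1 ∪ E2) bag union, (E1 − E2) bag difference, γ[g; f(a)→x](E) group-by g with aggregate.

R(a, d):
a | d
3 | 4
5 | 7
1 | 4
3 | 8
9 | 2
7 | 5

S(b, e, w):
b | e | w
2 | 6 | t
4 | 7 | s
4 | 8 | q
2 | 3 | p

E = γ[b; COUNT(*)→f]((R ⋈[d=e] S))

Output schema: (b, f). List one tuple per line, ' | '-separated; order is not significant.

Subexpression sizes:
  R → 6
  S → 4
  (R ⋈[d=e] S) → 2
  γ[b; COUNT(*)→f]((R ⋈[d=e] S)) → 1

== RESULT ==
b | f
4 | 2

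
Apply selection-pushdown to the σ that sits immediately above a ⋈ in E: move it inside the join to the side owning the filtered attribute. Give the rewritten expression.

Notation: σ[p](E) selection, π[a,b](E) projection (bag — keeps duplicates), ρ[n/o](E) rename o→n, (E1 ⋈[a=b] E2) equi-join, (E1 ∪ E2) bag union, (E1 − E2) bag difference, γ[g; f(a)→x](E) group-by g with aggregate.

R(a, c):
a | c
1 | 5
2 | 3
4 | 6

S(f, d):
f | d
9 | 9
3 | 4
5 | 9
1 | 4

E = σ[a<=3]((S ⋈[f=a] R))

σ filters on a, owned by the right side.
E' = (S ⋈[f=a] σ[a<=3](R))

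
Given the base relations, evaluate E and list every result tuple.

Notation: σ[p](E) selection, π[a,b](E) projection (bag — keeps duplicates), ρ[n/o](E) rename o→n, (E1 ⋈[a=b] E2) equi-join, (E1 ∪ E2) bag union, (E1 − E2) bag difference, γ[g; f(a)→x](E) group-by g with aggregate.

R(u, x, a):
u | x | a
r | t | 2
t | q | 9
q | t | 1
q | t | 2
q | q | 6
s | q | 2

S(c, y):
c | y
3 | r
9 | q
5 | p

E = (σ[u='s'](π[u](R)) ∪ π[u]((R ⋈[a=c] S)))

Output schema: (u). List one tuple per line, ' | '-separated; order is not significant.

Stepwise |·|:
  R → 6
  π[u](R) → 6
  σ[u='s'](π[u](R)) → 1
  R → 6
  S → 3
  (R ⋈[a=c] S) → 1
  π[u]((R ⋈[a=c] S)) → 1
  (σ[u='s'](π[u](R)) ∪ π[u]((R ⋈[a=c] S))) → 2

== RESULT ==
u
s
t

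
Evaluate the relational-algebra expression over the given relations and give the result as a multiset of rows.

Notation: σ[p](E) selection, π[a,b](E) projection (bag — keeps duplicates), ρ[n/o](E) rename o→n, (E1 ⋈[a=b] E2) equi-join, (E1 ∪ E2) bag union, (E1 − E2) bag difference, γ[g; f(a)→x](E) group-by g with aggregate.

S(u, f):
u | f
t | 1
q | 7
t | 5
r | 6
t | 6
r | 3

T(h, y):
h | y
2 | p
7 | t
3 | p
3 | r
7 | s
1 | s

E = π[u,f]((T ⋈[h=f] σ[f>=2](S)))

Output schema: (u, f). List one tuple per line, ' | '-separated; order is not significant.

Subexpression sizes:
  T → 6
  S → 6
  σ[f>=2](S) → 5
  (T ⋈[h=f] σ[f>=2](S)) → 4
  π[u,f]((T ⋈[h=f] σ[f>=2](S))) → 4

== RESULT ==
u | f
q | 7
q | 7
r | 3
r | 3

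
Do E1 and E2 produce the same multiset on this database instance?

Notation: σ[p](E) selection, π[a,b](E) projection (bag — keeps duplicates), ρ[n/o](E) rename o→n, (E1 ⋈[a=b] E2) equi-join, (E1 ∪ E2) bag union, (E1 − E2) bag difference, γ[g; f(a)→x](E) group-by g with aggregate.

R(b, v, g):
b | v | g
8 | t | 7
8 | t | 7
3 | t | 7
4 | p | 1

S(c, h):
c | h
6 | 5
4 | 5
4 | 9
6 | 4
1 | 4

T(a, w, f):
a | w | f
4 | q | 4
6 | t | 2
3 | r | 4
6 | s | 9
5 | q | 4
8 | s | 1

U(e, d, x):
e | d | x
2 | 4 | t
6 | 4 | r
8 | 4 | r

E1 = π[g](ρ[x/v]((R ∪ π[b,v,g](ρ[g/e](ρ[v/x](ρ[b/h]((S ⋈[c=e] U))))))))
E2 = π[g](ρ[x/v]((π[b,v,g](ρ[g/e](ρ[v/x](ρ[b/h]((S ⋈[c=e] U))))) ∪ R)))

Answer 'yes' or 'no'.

E1 per-node cardinality:
  R → 4
  S → 5
  U → 3
  (S ⋈[c=e] U) → 2
  ρ[b/h]((S ⋈[c=e] U)) → 2
  ρ[v/x](ρ[b/h]((S ⋈[c=e] U))) → 2
  ρ[g/e](ρ[v/x](ρ[b/h]((S ⋈[c=e] U)))) → 2
  π[b,v,g](ρ[g/e](ρ[v/x](ρ[b/h]((S ⋈[c=e] U))))) → 2
  (R ∪ π[b,v,g](ρ[g/e](ρ[v/x](ρ[b/h]((S ⋈[c=e] U)))))) → 6
  ρ[x/v]((R ∪ π[b,v,g](ρ[g/e](ρ[v/x](ρ[b/h]((S ⋈[c=e] U))))))) → 6
  π[g](ρ[x/v]((R ∪ π[b,v,g](ρ[g/e](ρ[v/x](ρ[b/h]((S ⋈[c=e] U)))))))) → 6
E2 per-node cardinality:
  S → 5
  U → 3
  (S ⋈[c=e] U) → 2
  ρ[b/h]((S ⋈[c=e] U)) → 2
  ρ[v/x](ρ[b/h]((S ⋈[c=e] U))) → 2
  ρ[g/e](ρ[v/x](ρ[b/h]((S ⋈[c=e] U)))) → 2
  π[b,v,g](ρ[g/e](ρ[v/x](ρ[b/h]((S ⋈[c=e] U))))) → 2
  R → 4
  (π[b,v,g](ρ[g/e](ρ[v/x](ρ[b/h]((S ⋈[c=e] U))))) ∪ R) → 6
  ρ[x/v]((π[b,v,g](ρ[g/e](ρ[v/x](ρ[b/h]((S ⋈[c=e] U))))) ∪ R)) → 6
  π[g](ρ[x/v]((π[b,v,g](ρ[g/e](ρ[v/x](ρ[b/h]((S ⋈[c=e] U))))) ∪ R))) → 6

E1 and E2 produce the same multiset:
g
1
6
6
7
7
7

yes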